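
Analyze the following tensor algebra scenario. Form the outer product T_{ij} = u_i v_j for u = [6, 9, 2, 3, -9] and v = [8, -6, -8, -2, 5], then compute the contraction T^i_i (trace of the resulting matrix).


The outer product gives T_{ij} = u_i v_j.
The trace (contraction) is Tr(T) = sum_i T_{ii} = sum_i u_i v_i.
Diagonal entries:
T_{11} = u_1 * v_1 = 6 * 8 = 48
T_{22} = u_2 * v_2 = 9 * -6 = -54
T_{33} = u_3 * v_3 = 2 * -8 = -16
T_{44} = u_4 * v_4 = 3 * -2 = -6
T_{55} = u_5 * v_5 = -9 * 5 = -45
Tr(T) = 48 + -54 + -16 + -6 + -45 = -73

-73


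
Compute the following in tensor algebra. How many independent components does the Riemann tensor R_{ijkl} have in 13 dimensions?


The Riemann tensor in d dimensions has d^2(d^2 - 1)/12 independent components.
d = 13, so d^2 = 169
d^2 - 1 = 168
d^2(d^2 - 1) = 169 * 168 = 28392
Divide by 12: 28392 / 12 = 2366

2366


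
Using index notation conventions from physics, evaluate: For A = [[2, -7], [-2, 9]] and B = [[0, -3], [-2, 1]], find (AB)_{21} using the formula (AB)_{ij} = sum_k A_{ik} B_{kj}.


(AB)_{ij} = sum_k A_{ik} B_{kj}.
For i=2, j=1:
A_{21} * B_{11} = -2 * 0 = 0
A_{22} * B_{21} = 9 * -2 = -18
Sum = 0 + -18 = -18

-18


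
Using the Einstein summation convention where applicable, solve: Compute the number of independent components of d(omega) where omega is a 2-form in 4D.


The exterior derivative of a p-form is a (p+1)-form.
Its number of independent components is C(n, p+1).
n = 4, p+1 = 3
C(4, 3) = 4

4


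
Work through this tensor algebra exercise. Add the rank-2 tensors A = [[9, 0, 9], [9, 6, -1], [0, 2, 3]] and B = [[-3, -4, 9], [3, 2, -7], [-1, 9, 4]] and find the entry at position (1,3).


Tensor addition is component-wise: (A + B)_{ij} = A_{ij} + B_{ij}.
A_{13} = 9
B_{13} = 9
(A + B)_{13} = 9 + 9 = 18

18


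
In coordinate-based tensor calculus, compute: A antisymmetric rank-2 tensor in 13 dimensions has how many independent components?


A antisymmetric rank-2 tensor in d dimensions has d(d-1)/2 independent components.
d = 13
d(d-1)/2 = 13 * 12 / 2 = 156 / 2 = 78

78


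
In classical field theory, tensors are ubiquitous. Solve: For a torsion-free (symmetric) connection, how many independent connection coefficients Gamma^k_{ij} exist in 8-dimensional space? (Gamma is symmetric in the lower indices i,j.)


Christoffel symbols Gamma^k_{ij} are symmetric in i,j, so there are d * d(d+1)/2 independent symbols.
d = 8
d(d+1)/2 = 8 * 9 / 2 = 36
Total = 8 * 36 = 288

288


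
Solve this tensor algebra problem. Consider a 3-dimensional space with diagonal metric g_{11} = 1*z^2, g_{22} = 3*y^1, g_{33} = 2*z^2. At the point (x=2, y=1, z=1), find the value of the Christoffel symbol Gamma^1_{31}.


For a diagonal metric, Gamma^k_{ij} = (1/2) g^{kk} (dg_{ik}/dx_j + dg_{jk}/dx_i - dg_{ij}/dx_k).
The metric is diagonal, so g_{ab} = 0 for a != b.
At the given point: g_{11} = 1, g_{22} = 3, g_{33} = 2
g^{11} = 1/1
dg_{31}/dx_1 = 0 (off-diagonal)
dg_{11}/dx_3 = dg_{11}/dx_3 = 2
dg_{31}/dx_1 = 0 (off-diagonal)
Numerator = 0 + 2 - 0 = 2
Gamma^1_{31} = 2 / (2 * 1) = 1

1


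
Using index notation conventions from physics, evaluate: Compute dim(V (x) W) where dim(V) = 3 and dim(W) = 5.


The dimension of a tensor product is the product of dimensions.
dim(V) = 3, dim(W) = 5
dim(V (x) W) = 3 * 5 = 15

15


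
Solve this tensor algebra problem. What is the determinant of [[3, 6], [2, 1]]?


For a 2x2 matrix [[a, b], [c, d]], det = a*d - b*c.
a = 3, b = 6, c = 2, d = 1
a*d = 3 * 1 = 3
b*c = 6 * 2 = 12
det = 3 - 12 = -9

-9


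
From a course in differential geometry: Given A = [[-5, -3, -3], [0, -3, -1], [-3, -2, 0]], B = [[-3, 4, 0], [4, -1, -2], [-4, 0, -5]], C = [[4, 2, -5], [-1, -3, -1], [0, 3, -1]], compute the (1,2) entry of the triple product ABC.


(ABC)_{12} = sum_m (AB)_{1m} C_{m2}. First compute row 1 of AB.
(AB)_{11} = -5*-3 + -3*4 + -3*-4 = 15
(AB)_{12} = -5*4 + -3*-1 + -3*0 = -17
(AB)_{13} = -5*0 + -3*-2 + -3*-5 = 21
Now contract with column 2 of C:
(AB)_{11} * C_{12} = 15 * 2 = 30
(AB)_{12} * C_{22} = -17 * -3 = 51
(AB)_{13} * C_{32} = 21 * 3 = 63
(ABC)_{12} = 30 + 51 + 63 = 144

144


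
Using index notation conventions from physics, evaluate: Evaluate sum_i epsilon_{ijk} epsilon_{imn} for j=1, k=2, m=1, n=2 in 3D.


Using the identity: epsilon_{ijk} epsilon_{imn} = delta_{jm} delta_{kn} - delta_{jn} delta_{km}.
delta_{11} = 1
delta_{22} = 1
delta_{12} = 0
delta_{21} = 0
Result = 1 * 1 - 0 * 0 = 1 - 0 = 1

1


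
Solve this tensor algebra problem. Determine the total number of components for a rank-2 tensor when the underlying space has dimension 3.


The number of components of a rank-r tensor in d dimensions is d^r.
Here d = 3 and r = 2.
3^2 = 9

9


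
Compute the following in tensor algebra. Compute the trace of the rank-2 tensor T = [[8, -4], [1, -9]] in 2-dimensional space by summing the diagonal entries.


The contraction (trace) of a rank-2 tensor is the sum of its diagonal elements.
Diagonal entries: A[1,1] = 8, A[2,2] = -9
Tr(A) = 8 + -9 = -1

-1


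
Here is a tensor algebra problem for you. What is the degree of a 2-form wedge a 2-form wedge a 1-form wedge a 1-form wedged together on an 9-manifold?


The degree of a wedge product is the sum of the degrees of the individual forms.
Degrees: 2, 2, 1, 1
Total degree = 2 + 2 + 1 + 1 = 6

6


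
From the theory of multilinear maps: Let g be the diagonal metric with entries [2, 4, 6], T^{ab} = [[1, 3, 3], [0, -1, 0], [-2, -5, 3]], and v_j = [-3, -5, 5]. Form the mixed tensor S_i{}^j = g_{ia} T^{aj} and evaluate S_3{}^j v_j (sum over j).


Step 1: lower the first index. For a diagonal metric, g_{ia} T^{aj} = g_{ii} T^{ij} (no sum on i).
g_{33} = 6
S_3{}^1 = 6 * T^{31} = 6 * -2 = -12
S_3{}^2 = 6 * T^{32} = 6 * -5 = -30
S_3{}^3 = 6 * T^{33} = 6 * 3 = 18
Step 2: contract S_3{}^j with v_j.
S_3{}^1 * v_1 = -12 * -3 = 36
S_3{}^2 * v_2 = -30 * -5 = 150
S_3{}^3 * v_3 = 18 * 5 = 90
Result = 36 + 150 + 90 = 276

276


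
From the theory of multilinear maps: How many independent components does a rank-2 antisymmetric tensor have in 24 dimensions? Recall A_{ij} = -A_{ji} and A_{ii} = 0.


An antisymmetric rank-2 tensor satisfies A_{ij} = -A_{ji}, so diagonal entries are zero.
The independent components are the upper-triangular entries: C(n, 2) = n(n-1)/2.
n = 24
C(24, 2) = 24 * 23 / 2 = 552 / 2 = 276

276


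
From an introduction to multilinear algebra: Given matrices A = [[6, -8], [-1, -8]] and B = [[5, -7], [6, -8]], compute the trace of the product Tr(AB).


Tr(AB) = sum_i (AB)_{ii} where (AB)_{ii} = sum_k A_{ik} B_{ki}.
(AB)_{11} = 6*5 + -8*6 = -18
(AB)_{22} = -1*-7 + -8*-8 = 71
Tr(AB) = -18 + 71 = 53

53


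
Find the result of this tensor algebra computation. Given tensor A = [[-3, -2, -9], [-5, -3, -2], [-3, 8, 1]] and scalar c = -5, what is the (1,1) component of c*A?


Scalar multiplication: (cA)_{ij} = c * A_{ij}.
c = -5
A_{11} = -3
(cA)_{11} = -5 * -3 = 15

15


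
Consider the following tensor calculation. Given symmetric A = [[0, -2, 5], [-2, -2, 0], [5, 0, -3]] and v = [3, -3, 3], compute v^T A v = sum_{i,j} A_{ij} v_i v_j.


First compute Av:
(Av)_1 = 0*3 + -2*-3 + 5*3 = 21
(Av)_2 = -2*3 + -2*-3 + 0*3 = 0
(Av)_3 = 5*3 + 0*-3 + -3*3 = 6
Av = [21, 0, 6]
Then v^T (Av) = 3*21 + -3*0 + 3*6
= 63 + 0 + 18 = 81

81


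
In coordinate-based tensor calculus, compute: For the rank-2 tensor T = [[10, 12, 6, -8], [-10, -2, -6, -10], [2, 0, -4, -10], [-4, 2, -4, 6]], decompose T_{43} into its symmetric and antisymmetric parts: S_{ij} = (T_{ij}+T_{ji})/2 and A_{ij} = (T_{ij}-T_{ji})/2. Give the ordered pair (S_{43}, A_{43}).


T_{43} = -4
T_{34} = -10
S_{43} = (-4 + -10)/2 = -14/2 = -7
A_{43} = (-4 - -10)/2 = 6/2 = 3
Check: S + A = -7 + 3 = -4 = T_{43}.

(-7, 3)


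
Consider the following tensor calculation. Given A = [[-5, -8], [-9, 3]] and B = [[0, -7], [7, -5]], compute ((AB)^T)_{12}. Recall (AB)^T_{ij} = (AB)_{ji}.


(AB)^T_{ij} = (AB)_{ji} = sum_k A_{jk} B_{ki}.
For i=1, j=2 we need (AB)_{21}:
A_{21} * B_{11} = -9 * 0 = 0
A_{22} * B_{21} = 3 * 7 = 21
Sum = 0 + 21 = 21

21


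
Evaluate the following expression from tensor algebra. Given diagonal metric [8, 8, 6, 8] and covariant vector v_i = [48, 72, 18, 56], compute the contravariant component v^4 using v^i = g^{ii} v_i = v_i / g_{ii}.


To raise an index with a diagonal metric: v^i = v_i / g_{ii}.
For index 4: v_4 = 56, g_{44} = 8
v^4 = 56 / 8 = 7

7


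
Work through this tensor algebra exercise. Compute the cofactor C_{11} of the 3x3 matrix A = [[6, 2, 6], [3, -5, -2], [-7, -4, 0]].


To find cofactor C_{11}, delete row 1 and column 1.
The resulting 2x2 submatrix is: [[-5, -2], [-4, 0]]
Minor M_{11} = -5*0 - -2*-4
  = 0 - 8 = -8
Sign = (-1)^(1+1) = (-1)^2 = 1
Cofactor C_{11} = 1 * -8 = -8

-8


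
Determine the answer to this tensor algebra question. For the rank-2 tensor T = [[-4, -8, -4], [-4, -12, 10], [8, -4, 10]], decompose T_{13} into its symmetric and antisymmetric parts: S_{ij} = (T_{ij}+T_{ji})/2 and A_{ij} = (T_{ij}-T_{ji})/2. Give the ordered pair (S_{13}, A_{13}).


T_{13} = -4
T_{31} = 8
S_{13} = (-4 + 8)/2 = 4/2 = 2
A_{13} = (-4 - 8)/2 = -12/2 = -6
Check: S + A = 2 + -6 = -4 = T_{13}.

(2, -6)


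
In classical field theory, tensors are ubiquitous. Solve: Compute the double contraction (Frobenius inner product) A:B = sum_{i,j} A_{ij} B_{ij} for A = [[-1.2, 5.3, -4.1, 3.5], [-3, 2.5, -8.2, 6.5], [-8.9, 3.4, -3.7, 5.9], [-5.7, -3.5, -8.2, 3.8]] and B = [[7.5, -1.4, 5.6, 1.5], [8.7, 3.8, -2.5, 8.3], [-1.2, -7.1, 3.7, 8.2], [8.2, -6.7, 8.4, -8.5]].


A:B = sum over all i,j of A_{ij} * B_{ij}.
Row 1: -1.2*7.5=-9, 5.3*-1.4=-7.42, -4.1*5.6=-22.96, 3.5*1.5=5.25 => row sum = -34.13
Row 2: -3*8.7=-26.1, 2.5*3.8=9.5, -8.2*-2.5=20.5, 6.5*8.3=53.95 => row sum = 57.85
Row 3: -8.9*-1.2=10.68, 3.4*-7.1=-24.14, -3.7*3.7=-13.69, 5.9*8.2=48.38 => row sum = 21.23
Row 4: -5.7*8.2=-46.74, -3.5*-6.7=23.45, -8.2*8.4=-68.88, 3.8*-8.5=-32.3 => row sum = -124.47
Total = -34.13 + 57.85 + 21.23 + -124.47 = -79.52

-79.52


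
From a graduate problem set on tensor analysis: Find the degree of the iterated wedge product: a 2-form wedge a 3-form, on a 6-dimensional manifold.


The degree of a wedge product is the sum of the degrees of the individual forms.
Degrees: 2, 3
Total degree = 2 + 3 = 5

5


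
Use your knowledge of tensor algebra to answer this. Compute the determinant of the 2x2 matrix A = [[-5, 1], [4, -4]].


For a 2x2 matrix [[a, b], [c, d]], det = a*d - b*c.
a = -5, b = 1, c = 4, d = -4
a*d = -5 * -4 = 20
b*c = 1 * 4 = 4
det = 20 - 4 = 16

16


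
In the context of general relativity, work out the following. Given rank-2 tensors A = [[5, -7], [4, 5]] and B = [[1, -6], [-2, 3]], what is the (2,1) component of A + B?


Tensor addition is component-wise: (A + B)_{ij} = A_{ij} + B_{ij}.
A_{21} = 4
B_{21} = -2
(A + B)_{21} = 4 + -2 = 2

2


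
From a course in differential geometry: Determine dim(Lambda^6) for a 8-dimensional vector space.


The dimension of the space of p-forms on an n-dimensional space is C(n, p).
n = 8, p = 6
C(8, 6) = 8! / (6! * 2!) = 28

28


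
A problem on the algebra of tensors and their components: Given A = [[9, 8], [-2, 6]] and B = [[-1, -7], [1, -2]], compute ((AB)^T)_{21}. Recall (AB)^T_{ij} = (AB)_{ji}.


(AB)^T_{ij} = (AB)_{ji} = sum_k A_{jk} B_{ki}.
For i=2, j=1 we need (AB)_{12}:
A_{11} * B_{12} = 9 * -7 = -63
A_{12} * B_{22} = 8 * -2 = -16
Sum = -63 + -16 = -79

-79


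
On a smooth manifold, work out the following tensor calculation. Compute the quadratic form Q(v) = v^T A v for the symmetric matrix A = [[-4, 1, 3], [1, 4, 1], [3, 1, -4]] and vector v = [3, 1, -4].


First compute Av:
(Av)_1 = -4*3 + 1*1 + 3*-4 = -23
(Av)_2 = 1*3 + 4*1 + 1*-4 = 3
(Av)_3 = 3*3 + 1*1 + -4*-4 = 26
Av = [-23, 3, 26]
Then v^T (Av) = 3*-23 + 1*3 + -4*26
= -69 + 3 + -104 = -170

-170


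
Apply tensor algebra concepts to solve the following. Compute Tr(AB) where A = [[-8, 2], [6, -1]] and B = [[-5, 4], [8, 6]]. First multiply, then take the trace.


Tr(AB) = sum_i (AB)_{ii} where (AB)_{ii} = sum_k A_{ik} B_{ki}.
(AB)_{11} = -8*-5 + 2*8 = 56
(AB)_{22} = 6*4 + -1*6 = 18
Tr(AB) = 56 + 18 = 74

74


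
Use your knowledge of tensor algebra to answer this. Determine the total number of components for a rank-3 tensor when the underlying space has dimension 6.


The number of components of a rank-r tensor in d dimensions is d^r.
Here d = 6 and r = 3.
6^3 = 216

216


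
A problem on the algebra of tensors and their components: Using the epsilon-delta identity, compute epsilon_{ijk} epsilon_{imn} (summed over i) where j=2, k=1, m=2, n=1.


Using the identity: epsilon_{ijk} epsilon_{imn} = delta_{jm} delta_{kn} - delta_{jn} delta_{km}.
delta_{22} = 1
delta_{11} = 1
delta_{21} = 0
delta_{12} = 0
Result = 1 * 1 - 0 * 0 = 1 - 0 = 1

1


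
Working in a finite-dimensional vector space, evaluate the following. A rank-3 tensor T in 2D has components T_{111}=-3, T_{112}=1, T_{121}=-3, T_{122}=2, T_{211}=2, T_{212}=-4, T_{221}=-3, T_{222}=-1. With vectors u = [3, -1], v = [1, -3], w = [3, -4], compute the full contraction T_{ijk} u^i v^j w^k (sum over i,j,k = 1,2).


S = sum over i,j,k of T_{ijk} u_i v_j w_k. Expanding all 8 terms:
T_{111}*u_1*v_1*w_1 = -3*3*1*3 = -27  (running total: -27)
T_{112}*u_1*v_1*w_2 = 1*3*1*-4 = -12  (running total: -39)
T_{121}*u_1*v_2*w_1 = -3*3*-3*3 = 81  (running total: 42)
T_{122}*u_1*v_2*w_2 = 2*3*-3*-4 = 72  (running total: 114)
T_{211}*u_2*v_1*w_1 = 2*-1*1*3 = -6  (running total: 108)
T_{212}*u_2*v_1*w_2 = -4*-1*1*-4 = -16  (running total: 92)
T_{221}*u_2*v_2*w_1 = -3*-1*-3*3 = -27  (running total: 65)
T_{222}*u_2*v_2*w_2 = -1*-1*-3*-4 = 12  (running total: 77)
S = 77

77


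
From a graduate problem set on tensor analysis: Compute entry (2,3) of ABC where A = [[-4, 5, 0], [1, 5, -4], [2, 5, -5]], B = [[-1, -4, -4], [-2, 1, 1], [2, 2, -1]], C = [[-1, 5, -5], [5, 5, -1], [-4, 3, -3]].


(ABC)_{23} = sum_m (AB)_{2m} C_{m3}. First compute row 2 of AB.
(AB)_{21} = 1*-1 + 5*-2 + -4*2 = -19
(AB)_{22} = 1*-4 + 5*1 + -4*2 = -7
(AB)_{23} = 1*-4 + 5*1 + -4*-1 = 5
Now contract with column 3 of C:
(AB)_{21} * C_{13} = -19 * -5 = 95
(AB)_{22} * C_{23} = -7 * -1 = 7
(AB)_{23} * C_{33} = 5 * -3 = -15
(ABC)_{23} = 95 + 7 + -15 = 87

87


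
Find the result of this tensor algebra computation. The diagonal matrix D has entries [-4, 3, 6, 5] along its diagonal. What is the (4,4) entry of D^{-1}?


For a diagonal matrix, the inverse has entries (D^{-1})_{ii} = 1/d_{ii}.
The diagonal entries are: d_{11} = -4, d_{22} = 3, d_{33} = 6, d_{44} = 5
We need (D^{-1})_{44} = 1/d_{44} = 1/5 = 1/5

1/5


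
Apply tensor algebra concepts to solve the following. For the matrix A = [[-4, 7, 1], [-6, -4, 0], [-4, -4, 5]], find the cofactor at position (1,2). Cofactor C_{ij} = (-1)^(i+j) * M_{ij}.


To find cofactor C_{12}, delete row 1 and column 2.
The resulting 2x2 submatrix is: [[-6, 0], [-4, 5]]
Minor M_{12} = -6*5 - 0*-4
  = -30 - 0 = -30
Sign = (-1)^(1+2) = (-1)^3 = -1
Cofactor C_{12} = -1 * -30 = 30

30


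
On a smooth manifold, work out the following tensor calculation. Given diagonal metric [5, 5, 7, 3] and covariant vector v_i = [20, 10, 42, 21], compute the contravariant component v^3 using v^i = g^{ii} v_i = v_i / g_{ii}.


To raise an index with a diagonal metric: v^i = v_i / g_{ii}.
For index 3: v_3 = 42, g_{33} = 7
v^3 = 42 / 7 = 6

6


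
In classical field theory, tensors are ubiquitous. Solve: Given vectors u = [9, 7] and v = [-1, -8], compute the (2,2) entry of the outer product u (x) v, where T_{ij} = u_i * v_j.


The outer product entry T_{ij} = u_i * v_j.
We need i=2, j=2.
u_2 = 7, v_2 = -8
T_{2,2} = 7 * -8 = -56

-56


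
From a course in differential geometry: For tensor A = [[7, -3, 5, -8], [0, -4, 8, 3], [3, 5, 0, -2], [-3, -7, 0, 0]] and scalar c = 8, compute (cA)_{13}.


Scalar multiplication: (cA)_{ij} = c * A_{ij}.
c = 8
A_{13} = 5
(cA)_{13} = 8 * 5 = 40

40


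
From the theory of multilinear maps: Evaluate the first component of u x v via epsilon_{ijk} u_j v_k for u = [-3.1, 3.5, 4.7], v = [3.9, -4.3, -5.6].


(u x v)_1 = sum_{j,k} epsilon_{1jk} u_j v_k. Only permutations of (1,2,3) contribute; the two non-zero terms are:
eps_{123} u_2 v_3 = 1 * 3.5 * -5.6 = -19.6
eps_{132} u_3 v_2 = -1 * 4.7 * -4.3 = 20.21
(u x v)_1 = 0.61

0.61


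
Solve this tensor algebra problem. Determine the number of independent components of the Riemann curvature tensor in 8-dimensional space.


The Riemann tensor in d dimensions has d^2(d^2 - 1)/12 independent components.
d = 8, so d^2 = 64
d^2 - 1 = 63
d^2(d^2 - 1) = 64 * 63 = 4032
Divide by 12: 4032 / 12 = 336

336


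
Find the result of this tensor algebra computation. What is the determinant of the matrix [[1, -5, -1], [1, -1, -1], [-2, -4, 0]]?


Expanding along the first row, det(A) = a11*M_11 - a12*M_12 + a13*M_13, where M_1j is the (1,j) minor.
Minor M_11 = -1*0 - -1*-4 = -4
Minor M_12 = 1*0 - -1*-2 = -2
Minor M_13 = 1*-4 - -1*-2 = -6
det = 1*(-4) - -5*(-2) + -1*(-6)
    = -4 - 10 + 6
    = -8

-8


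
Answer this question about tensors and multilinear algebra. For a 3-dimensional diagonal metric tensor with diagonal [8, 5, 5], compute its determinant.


For a diagonal metric, the determinant is the product of diagonal entries.
Diagonal entries: 8, 5, 5
det(g) = 8 * 5 * 5 = 200

200


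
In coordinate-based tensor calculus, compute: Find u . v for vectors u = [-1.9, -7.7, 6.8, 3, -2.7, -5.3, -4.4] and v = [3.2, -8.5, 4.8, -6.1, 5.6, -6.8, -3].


The inner product u . v = sum of u_i * v_i.
Term-by-term: -1.9 * 3.2, -7.7 * -8.5, 6.8 * 4.8, 3 * -6.1, -2.7 * 5.6, -5.3 * -6.8, -4.4 * -3
Products: -6.08, 65.45, 32.64, -18.3, -15.12, 36.04, 13.2
Sum = -6.08 + 65.45 + 32.64 + -18.3 + -15.12 + 36.04 + 13.2 = 107.83

107.83


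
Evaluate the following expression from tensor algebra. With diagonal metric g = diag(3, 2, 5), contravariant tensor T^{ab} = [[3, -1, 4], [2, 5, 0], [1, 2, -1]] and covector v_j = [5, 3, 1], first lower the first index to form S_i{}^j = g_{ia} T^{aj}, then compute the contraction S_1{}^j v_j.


Step 1: lower the first index. For a diagonal metric, g_{ia} T^{aj} = g_{ii} T^{ij} (no sum on i).
g_{11} = 3
S_1{}^1 = 3 * T^{11} = 3 * 3 = 9
S_1{}^2 = 3 * T^{12} = 3 * -1 = -3
S_1{}^3 = 3 * T^{13} = 3 * 4 = 12
Step 2: contract S_1{}^j with v_j.
S_1{}^1 * v_1 = 9 * 5 = 45
S_1{}^2 * v_2 = -3 * 3 = -9
S_1{}^3 * v_3 = 12 * 1 = 12
Result = 45 + -9 + 12 = 48

48


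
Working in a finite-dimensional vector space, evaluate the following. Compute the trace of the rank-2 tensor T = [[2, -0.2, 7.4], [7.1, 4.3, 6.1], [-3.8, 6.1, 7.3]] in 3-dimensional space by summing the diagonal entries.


The contraction (trace) of a rank-2 tensor is the sum of its diagonal elements.
Diagonal entries: A[1,1] = 2, A[2,2] = 4.3, A[3,3] = 7.3
Tr(A) = 2 + 4.3 + 7.3 = 13.6

13.6


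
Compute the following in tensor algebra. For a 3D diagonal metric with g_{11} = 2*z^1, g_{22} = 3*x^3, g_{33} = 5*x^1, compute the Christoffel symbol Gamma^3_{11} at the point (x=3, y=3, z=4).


For a diagonal metric, Gamma^k_{ij} = (1/2) g^{kk} (dg_{ik}/dx_j + dg_{jk}/dx_i - dg_{ij}/dx_k).
The metric is diagonal, so g_{ab} = 0 for a != b.
At the given point: g_{11} = 8, g_{22} = 81, g_{33} = 15
g^{33} = 1/15
dg_{13}/dx_1 = 0 (off-diagonal)
dg_{13}/dx_1 = 0 (off-diagonal)
dg_{11}/dx_3 = dg_{11}/dx_3 = 2
Numerator = 0 + 0 - 2 = -2
Gamma^3_{11} = -2 / (2 * 15) = -1/15

-1/15


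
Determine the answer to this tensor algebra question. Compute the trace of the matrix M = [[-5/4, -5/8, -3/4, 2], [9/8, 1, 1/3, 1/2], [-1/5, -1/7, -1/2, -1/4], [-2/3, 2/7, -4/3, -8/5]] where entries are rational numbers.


The trace is the sum of diagonal entries.
Diagonal: M[1,1] = -5/4, M[2,2] = 1, M[3,3] = -1/2, M[4,4] = -8/5
Tr(M) = -5/4 + 1 + -1/2 + -8/5
Computing step by step:
After adding M[1,1]: -5/4
After adding M[2,2]: -1/4
After adding M[3,3]: -3/4
After adding M[4,4]: -47/20
Tr(M) = -47/20

-47/20


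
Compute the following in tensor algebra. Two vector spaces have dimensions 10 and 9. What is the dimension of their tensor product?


The dimension of a tensor product is the product of dimensions.
dim(V) = 10, dim(W) = 9
dim(V (x) W) = 10 * 9 = 90

90


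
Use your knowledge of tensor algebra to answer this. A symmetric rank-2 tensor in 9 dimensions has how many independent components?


A symmetric rank-2 tensor in d dimensions has d(d+1)/2 independent components.
d = 9
d(d+1)/2 = 9 * 10 / 2 = 90 / 2 = 45

45


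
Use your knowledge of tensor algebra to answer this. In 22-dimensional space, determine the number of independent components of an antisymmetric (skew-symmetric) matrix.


An antisymmetric rank-2 tensor satisfies A_{ij} = -A_{ji}, so diagonal entries are zero.
The independent components are the upper-triangular entries: C(n, 2) = n(n-1)/2.
n = 22
C(22, 2) = 22 * 21 / 2 = 462 / 2 = 231

231


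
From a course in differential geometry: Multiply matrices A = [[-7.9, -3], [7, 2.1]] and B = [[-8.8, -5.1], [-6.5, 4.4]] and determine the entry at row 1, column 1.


(AB)_{ij} = sum_k A_{ik} B_{kj}.
For i=1, j=1:
A_{11} * B_{11} = -7.9 * -8.8 = 69.52
A_{12} * B_{21} = -3 * -6.5 = 19.5
Sum = 69.52 + 19.5 = 89.02

89.02


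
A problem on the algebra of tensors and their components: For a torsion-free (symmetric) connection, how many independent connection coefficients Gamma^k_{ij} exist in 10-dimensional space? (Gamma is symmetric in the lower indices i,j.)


Christoffel symbols Gamma^k_{ij} are symmetric in i,j, so there are d * d(d+1)/2 independent symbols.
d = 10
d(d+1)/2 = 10 * 11 / 2 = 55
Total = 10 * 55 = 550

550


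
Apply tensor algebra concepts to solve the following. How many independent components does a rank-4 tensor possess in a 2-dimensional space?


The number of components of a rank-r tensor in d dimensions is d^r.
Here d = 2 and r = 4.
2^4 = 16

16


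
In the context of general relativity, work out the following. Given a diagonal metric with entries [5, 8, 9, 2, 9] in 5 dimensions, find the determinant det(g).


For a diagonal metric, the determinant is the product of diagonal entries.
Diagonal entries: 5, 8, 9, 2, 9
det(g) = 5 * 8 * 9 * 2 * 9 = 6480

6480


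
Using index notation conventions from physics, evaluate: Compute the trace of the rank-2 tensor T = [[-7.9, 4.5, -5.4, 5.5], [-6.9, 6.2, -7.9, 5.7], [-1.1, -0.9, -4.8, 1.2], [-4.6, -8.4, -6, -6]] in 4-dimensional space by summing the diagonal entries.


The contraction (trace) of a rank-2 tensor is the sum of its diagonal elements.
Diagonal entries: A[1,1] = -7.9, A[2,2] = 6.2, A[3,3] = -4.8, A[4,4] = -6
Tr(A) = -7.9 + 6.2 + -4.8 + -6 = -12.5

-12.5


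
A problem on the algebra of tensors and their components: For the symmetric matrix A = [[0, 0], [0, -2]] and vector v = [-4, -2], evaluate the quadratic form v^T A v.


First compute Av:
(Av)_1 = 0*-4 + 0*-2 = 0
(Av)_2 = 0*-4 + -2*-2 = 4
Av = [0, 4]
Then v^T (Av) = -4*0 + -2*4
= 0 + -8 = -8

-8


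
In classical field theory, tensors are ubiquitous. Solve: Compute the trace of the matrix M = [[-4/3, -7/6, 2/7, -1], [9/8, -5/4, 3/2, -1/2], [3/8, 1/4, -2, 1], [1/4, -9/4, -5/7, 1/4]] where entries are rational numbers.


The trace is the sum of diagonal entries.
Diagonal: M[1,1] = -4/3, M[2,2] = -5/4, M[3,3] = -2, M[4,4] = 1/4
Tr(M) = -4/3 + -5/4 + -2 + 1/4
Computing step by step:
After adding M[1,1]: -4/3
After adding M[2,2]: -31/12
After adding M[3,3]: -55/12
After adding M[4,4]: -13/3
Tr(M) = -13/3

-13/3


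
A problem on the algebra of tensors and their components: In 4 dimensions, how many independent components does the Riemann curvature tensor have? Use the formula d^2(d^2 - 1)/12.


The Riemann tensor in d dimensions has d^2(d^2 - 1)/12 independent components.
d = 4, so d^2 = 16
d^2 - 1 = 15
d^2(d^2 - 1) = 16 * 15 = 240
Divide by 12: 240 / 12 = 20

20


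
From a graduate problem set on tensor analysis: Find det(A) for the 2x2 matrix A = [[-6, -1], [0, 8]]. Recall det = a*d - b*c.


For a 2x2 matrix [[a, b], [c, d]], det = a*d - b*c.
a = -6, b = -1, c = 0, d = 8
a*d = -6 * 8 = -48
b*c = -1 * 0 = 0
det = -48 - 0 = -48

-48


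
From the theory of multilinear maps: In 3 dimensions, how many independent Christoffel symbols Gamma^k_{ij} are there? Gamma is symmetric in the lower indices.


Christoffel symbols Gamma^k_{ij} are symmetric in i,j, so there are d * d(d+1)/2 independent symbols.
d = 3
d(d+1)/2 = 3 * 4 / 2 = 6
Total = 3 * 6 = 18

18


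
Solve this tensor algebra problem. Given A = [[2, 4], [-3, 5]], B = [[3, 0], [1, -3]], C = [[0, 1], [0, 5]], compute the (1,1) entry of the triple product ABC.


(ABC)_{11} = sum_m (AB)_{1m} C_{m1}. First compute row 1 of AB.
(AB)_{11} = 2*3 + 4*1 = 10
(AB)_{12} = 2*0 + 4*-3 = -12
Now contract with column 1 of C:
(AB)_{11} * C_{11} = 10 * 0 = 0
(AB)_{12} * C_{21} = -12 * 0 = 0
(ABC)_{11} = 0 + 0 = 0

0


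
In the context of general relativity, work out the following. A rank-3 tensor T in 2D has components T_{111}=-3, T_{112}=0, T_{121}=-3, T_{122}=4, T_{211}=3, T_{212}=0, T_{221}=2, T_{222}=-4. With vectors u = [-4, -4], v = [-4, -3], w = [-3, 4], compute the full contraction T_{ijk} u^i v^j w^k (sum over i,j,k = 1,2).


S = sum over i,j,k of T_{ijk} u_i v_j w_k. Expanding all 8 terms:
T_{111}*u_1*v_1*w_1 = -3*-4*-4*-3 = 144  (running total: 144)
T_{112}*u_1*v_1*w_2 = 0*-4*-4*4 = 0  (running total: 144)
T_{121}*u_1*v_2*w_1 = -3*-4*-3*-3 = 108  (running total: 252)
T_{122}*u_1*v_2*w_2 = 4*-4*-3*4 = 192  (running total: 444)
T_{211}*u_2*v_1*w_1 = 3*-4*-4*-3 = -144  (running total: 300)
T_{212}*u_2*v_1*w_2 = 0*-4*-4*4 = 0  (running total: 300)
T_{221}*u_2*v_2*w_1 = 2*-4*-3*-3 = -72  (running total: 228)
T_{222}*u_2*v_2*w_2 = -4*-4*-3*4 = -192  (running total: 36)
S = 36

36


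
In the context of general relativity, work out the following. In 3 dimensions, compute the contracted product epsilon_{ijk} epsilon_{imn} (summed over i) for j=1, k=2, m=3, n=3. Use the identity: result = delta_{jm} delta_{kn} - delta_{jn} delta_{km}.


Using the identity: epsilon_{ijk} epsilon_{imn} = delta_{jm} delta_{kn} - delta_{jn} delta_{km}.
delta_{13} = 0
delta_{23} = 0
delta_{13} = 0
delta_{23} = 0
Result = 0 * 0 - 0 * 0 = 0 - 0 = 0

0


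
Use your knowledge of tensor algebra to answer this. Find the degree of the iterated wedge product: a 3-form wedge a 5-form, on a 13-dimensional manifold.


The degree of a wedge product is the sum of the degrees of the individual forms.
Degrees: 3, 5
Total degree = 3 + 5 = 8

8


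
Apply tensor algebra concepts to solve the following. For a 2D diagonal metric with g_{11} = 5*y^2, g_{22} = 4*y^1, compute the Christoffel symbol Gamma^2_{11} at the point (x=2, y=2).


For a diagonal metric, Gamma^k_{ij} = (1/2) g^{kk} (dg_{ik}/dx_j + dg_{jk}/dx_i - dg_{ij}/dx_k).
The metric is diagonal, so g_{ab} = 0 for a != b.
At the given point: g_{11} = 20, g_{22} = 8
g^{22} = 1/8
dg_{12}/dx_1 = 0 (off-diagonal)
dg_{12}/dx_1 = 0 (off-diagonal)
dg_{11}/dx_2 = dg_{11}/dx_2 = 20
Numerator = 0 + 0 - 20 = -20
Gamma^2_{11} = -20 / (2 * 8) = -5/4

-5/4


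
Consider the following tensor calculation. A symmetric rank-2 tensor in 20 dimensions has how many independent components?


A symmetric rank-2 tensor in d dimensions has d(d+1)/2 independent components.
d = 20
d(d+1)/2 = 20 * 21 / 2 = 420 / 2 = 210

210


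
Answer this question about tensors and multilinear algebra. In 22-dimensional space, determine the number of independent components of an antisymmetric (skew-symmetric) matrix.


An antisymmetric rank-2 tensor satisfies A_{ij} = -A_{ji}, so diagonal entries are zero.
The independent components are the upper-triangular entries: C(n, 2) = n(n-1)/2.
n = 22
C(22, 2) = 22 * 21 / 2 = 462 / 2 = 231

231


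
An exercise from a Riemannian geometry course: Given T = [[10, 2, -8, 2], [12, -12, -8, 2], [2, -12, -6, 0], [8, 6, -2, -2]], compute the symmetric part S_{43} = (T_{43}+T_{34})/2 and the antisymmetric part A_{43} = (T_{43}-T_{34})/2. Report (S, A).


T_{43} = -2
T_{34} = 0
S_{43} = (-2 + 0)/2 = -2/2 = -1
A_{43} = (-2 - 0)/2 = -2/2 = -1
Check: S + A = -1 + -1 = -2 = T_{43}.

(-1, -1)


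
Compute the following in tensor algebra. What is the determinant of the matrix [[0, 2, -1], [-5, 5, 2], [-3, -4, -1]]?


Expanding along the first row, det(A) = a11*M_11 - a12*M_12 + a13*M_13, where M_1j is the (1,j) minor.
Minor M_11 = 5*-1 - 2*-4 = 3
Minor M_12 = -5*-1 - 2*-3 = 11
Minor M_13 = -5*-4 - 5*-3 = 35
det = 0*(3) - 2*(11) + -1*(35)
    = 0 - 22 + -35
    = -57

-57


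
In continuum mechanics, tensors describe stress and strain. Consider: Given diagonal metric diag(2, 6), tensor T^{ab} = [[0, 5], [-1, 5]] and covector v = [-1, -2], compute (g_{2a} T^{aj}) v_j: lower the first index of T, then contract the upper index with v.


Step 1: lower the first index. For a diagonal metric, g_{ia} T^{aj} = g_{ii} T^{ij} (no sum on i).
g_{22} = 6
S_2{}^1 = 6 * T^{21} = 6 * -1 = -6
S_2{}^2 = 6 * T^{22} = 6 * 5 = 30
Step 2: contract S_2{}^j with v_j.
S_2{}^1 * v_1 = -6 * -1 = 6
S_2{}^2 * v_2 = 30 * -2 = -60
Result = 6 + -60 = -54

-54


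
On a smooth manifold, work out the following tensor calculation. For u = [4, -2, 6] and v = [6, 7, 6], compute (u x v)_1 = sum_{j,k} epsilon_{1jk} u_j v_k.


(u x v)_1 = sum_{j,k} epsilon_{1jk} u_j v_k. Only permutations of (1,2,3) contribute; the two non-zero terms are:
eps_{123} u_2 v_3 = 1 * -2 * 6 = -12
eps_{132} u_3 v_2 = -1 * 6 * 7 = -42
(u x v)_1 = -54

-54


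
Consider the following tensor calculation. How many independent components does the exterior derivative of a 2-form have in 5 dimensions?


The exterior derivative of a p-form is a (p+1)-form.
Its number of independent components is C(n, p+1).
n = 5, p+1 = 3
C(5, 3) = 10

10


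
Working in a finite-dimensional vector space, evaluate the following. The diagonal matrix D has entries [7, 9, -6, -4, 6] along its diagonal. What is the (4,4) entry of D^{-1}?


For a diagonal matrix, the inverse has entries (D^{-1})_{ii} = 1/d_{ii}.
The diagonal entries are: d_{11} = 7, d_{22} = 9, d_{33} = -6, d_{44} = -4, d_{55} = 6
We need (D^{-1})_{44} = 1/d_{44} = 1/-4 = -1/4

-1/4


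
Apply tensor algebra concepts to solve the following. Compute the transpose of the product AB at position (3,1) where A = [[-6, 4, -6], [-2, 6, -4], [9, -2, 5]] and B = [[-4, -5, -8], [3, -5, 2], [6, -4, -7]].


(AB)^T_{ij} = (AB)_{ji} = sum_k A_{jk} B_{ki}.
For i=3, j=1 we need (AB)_{13}:
A_{11} * B_{13} = -6 * -8 = 48
A_{12} * B_{23} = 4 * 2 = 8
A_{13} * B_{33} = -6 * -7 = 42
Sum = 48 + 8 + 42 = 98

98


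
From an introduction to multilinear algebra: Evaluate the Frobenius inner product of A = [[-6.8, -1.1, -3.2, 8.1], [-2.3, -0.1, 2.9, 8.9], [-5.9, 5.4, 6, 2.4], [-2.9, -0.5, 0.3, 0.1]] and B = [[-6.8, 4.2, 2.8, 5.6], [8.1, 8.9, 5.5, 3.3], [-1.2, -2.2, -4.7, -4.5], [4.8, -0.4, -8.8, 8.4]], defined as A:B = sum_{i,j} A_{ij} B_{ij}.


A:B = sum over all i,j of A_{ij} * B_{ij}.
Row 1: -6.8*-6.8=46.24, -1.1*4.2=-4.62, -3.2*2.8=-8.96, 8.1*5.6=45.36 => row sum = 78.02
Row 2: -2.3*8.1=-18.63, -0.1*8.9=-0.89, 2.9*5.5=15.95, 8.9*3.3=29.37 => row sum = 25.8
Row 3: -5.9*-1.2=7.08, 5.4*-2.2=-11.88, 6*-4.7=-28.2, 2.4*-4.5=-10.8 => row sum = -43.8
Row 4: -2.9*4.8=-13.92, -0.5*-0.4=0.2, 0.3*-8.8=-2.64, 0.1*8.4=0.84 => row sum = -15.52
Total = 78.02 + 25.8 + -43.8 + -15.52 = 44.5

44.5


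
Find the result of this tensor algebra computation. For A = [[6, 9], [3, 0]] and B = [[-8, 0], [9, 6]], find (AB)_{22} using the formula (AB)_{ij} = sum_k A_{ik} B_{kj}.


(AB)_{ij} = sum_k A_{ik} B_{kj}.
For i=2, j=2:
A_{21} * B_{12} = 3 * 0 = 0
A_{22} * B_{22} = 0 * 6 = 0
Sum = 0 + 0 = 0

0


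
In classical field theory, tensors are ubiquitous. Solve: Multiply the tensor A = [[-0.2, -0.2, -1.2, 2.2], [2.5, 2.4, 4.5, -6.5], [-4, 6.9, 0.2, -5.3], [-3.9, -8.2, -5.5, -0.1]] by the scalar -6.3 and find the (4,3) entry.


Scalar multiplication: (cA)_{ij} = c * A_{ij}.
c = -6.3
A_{43} = -5.5
(cA)_{43} = -6.3 * -5.5 = 34.65

34.65


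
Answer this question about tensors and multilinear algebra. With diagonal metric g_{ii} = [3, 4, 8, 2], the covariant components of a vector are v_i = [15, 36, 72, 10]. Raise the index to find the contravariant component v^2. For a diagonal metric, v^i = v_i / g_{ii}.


To raise an index with a diagonal metric: v^i = v_i / g_{ii}.
For index 2: v_2 = 36, g_{22} = 4
v^2 = 36 / 4 = 9

9


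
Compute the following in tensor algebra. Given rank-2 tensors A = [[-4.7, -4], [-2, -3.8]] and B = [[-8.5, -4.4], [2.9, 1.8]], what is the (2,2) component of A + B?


Tensor addition is component-wise: (A + B)_{ij} = A_{ij} + B_{ij}.
A_{22} = -3.8
B_{22} = 1.8
(A + B)_{22} = -3.8 + 1.8 = -2

-2


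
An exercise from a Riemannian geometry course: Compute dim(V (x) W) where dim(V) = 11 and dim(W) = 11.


The dimension of a tensor product is the product of dimensions.
dim(V) = 11, dim(W) = 11
dim(V (x) W) = 11 * 11 = 121

121


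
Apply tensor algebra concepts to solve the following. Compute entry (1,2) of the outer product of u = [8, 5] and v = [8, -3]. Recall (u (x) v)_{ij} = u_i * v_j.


The outer product entry T_{ij} = u_i * v_j.
We need i=1, j=2.
u_1 = 8, v_2 = -3
T_{1,2} = 8 * -3 = -24

-24


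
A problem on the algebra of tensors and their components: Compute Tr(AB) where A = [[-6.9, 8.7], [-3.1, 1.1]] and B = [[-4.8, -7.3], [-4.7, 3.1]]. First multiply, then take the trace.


Tr(AB) = sum_i (AB)_{ii} where (AB)_{ii} = sum_k A_{ik} B_{ki}.
(AB)_{11} = -6.9*-4.8 + 8.7*-4.7 = -7.77
(AB)_{22} = -3.1*-7.3 + 1.1*3.1 = 26.04
Tr(AB) = -7.77 + 26.04 = 18.27

18.27


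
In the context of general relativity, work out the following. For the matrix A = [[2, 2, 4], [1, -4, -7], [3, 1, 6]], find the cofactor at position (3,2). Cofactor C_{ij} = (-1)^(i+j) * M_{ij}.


To find cofactor C_{32}, delete row 3 and column 2.
The resulting 2x2 submatrix is: [[2, 4], [1, -7]]
Minor M_{32} = 2*-7 - 4*1
  = -14 - 4 = -18
Sign = (-1)^(3+2) = (-1)^5 = -1
Cofactor C_{32} = -1 * -18 = 18

18


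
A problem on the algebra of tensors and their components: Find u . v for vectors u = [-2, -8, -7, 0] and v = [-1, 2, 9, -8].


The inner product u . v = sum of u_i * v_i.
Term-by-term: -2 * -1, -8 * 2, -7 * 9, 0 * -8
Products: 2, -16, -63, 0
Sum = 2 + -16 + -63 + 0 = -77

-77


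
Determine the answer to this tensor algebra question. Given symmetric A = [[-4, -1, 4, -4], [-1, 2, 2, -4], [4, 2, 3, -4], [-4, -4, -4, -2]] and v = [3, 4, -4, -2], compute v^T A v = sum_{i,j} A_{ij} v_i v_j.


First compute Av:
(Av)_1 = -4*3 + -1*4 + 4*-4 + -4*-2 = -24
(Av)_2 = -1*3 + 2*4 + 2*-4 + -4*-2 = 5
(Av)_3 = 4*3 + 2*4 + 3*-4 + -4*-2 = 16
(Av)_4 = -4*3 + -4*4 + -4*-4 + -2*-2 = -8
Av = [-24, 5, 16, -8]
Then v^T (Av) = 3*-24 + 4*5 + -4*16 + -2*-8
= -72 + 20 + -64 + 16 = -100

-100


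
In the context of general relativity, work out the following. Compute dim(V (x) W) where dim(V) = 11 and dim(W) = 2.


The dimension of a tensor product is the product of dimensions.
dim(V) = 11, dim(W) = 2
dim(V (x) W) = 11 * 2 = 22

22


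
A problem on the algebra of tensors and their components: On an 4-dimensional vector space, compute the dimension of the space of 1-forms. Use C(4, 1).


The dimension of the space of p-forms on an n-dimensional space is C(n, p).
n = 4, p = 1
C(4, 1) = 4! / (1! * 3!) = 4

4


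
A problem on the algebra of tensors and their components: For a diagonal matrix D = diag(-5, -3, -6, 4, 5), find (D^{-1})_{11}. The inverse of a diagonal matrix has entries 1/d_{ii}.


For a diagonal matrix, the inverse has entries (D^{-1})_{ii} = 1/d_{ii}.
The diagonal entries are: d_{11} = -5, d_{22} = -3, d_{33} = -6, d_{44} = 4, d_{55} = 5
We need (D^{-1})_{11} = 1/d_{11} = 1/-5 = -1/5

-1/5


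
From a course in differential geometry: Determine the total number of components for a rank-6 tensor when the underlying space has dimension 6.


The number of components of a rank-r tensor in d dimensions is d^r.
Here d = 6 and r = 6.
6^6 = 46656

46656


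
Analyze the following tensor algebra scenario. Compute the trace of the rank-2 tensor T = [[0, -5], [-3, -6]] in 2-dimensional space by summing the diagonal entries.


The contraction (trace) of a rank-2 tensor is the sum of its diagonal elements.
Diagonal entries: A[1,1] = 0, A[2,2] = -6
Tr(A) = 0 + -6 = -6

-6


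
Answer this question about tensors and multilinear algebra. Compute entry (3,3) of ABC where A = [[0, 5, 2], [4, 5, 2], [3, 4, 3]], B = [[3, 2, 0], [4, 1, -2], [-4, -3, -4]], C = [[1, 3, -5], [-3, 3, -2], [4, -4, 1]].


(ABC)_{33} = sum_m (AB)_{3m} C_{m3}. First compute row 3 of AB.
(AB)_{31} = 3*3 + 4*4 + 3*-4 = 13
(AB)_{32} = 3*2 + 4*1 + 3*-3 = 1
(AB)_{33} = 3*0 + 4*-2 + 3*-4 = -20
Now contract with column 3 of C:
(AB)_{31} * C_{13} = 13 * -5 = -65
(AB)_{32} * C_{23} = 1 * -2 = -2
(AB)_{33} * C_{33} = -20 * 1 = -20
(ABC)_{33} = -65 + -2 + -20 = -87

-87


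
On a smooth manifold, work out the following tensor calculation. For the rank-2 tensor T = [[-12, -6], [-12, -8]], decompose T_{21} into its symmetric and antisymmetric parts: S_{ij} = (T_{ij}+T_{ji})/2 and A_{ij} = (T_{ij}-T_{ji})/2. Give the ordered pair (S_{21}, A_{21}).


T_{21} = -12
T_{12} = -6
S_{21} = (-12 + -6)/2 = -18/2 = -9
A_{21} = (-12 - -6)/2 = -6/2 = -3
Check: S + A = -9 + -3 = -12 = T_{21}.

(-9, -3)


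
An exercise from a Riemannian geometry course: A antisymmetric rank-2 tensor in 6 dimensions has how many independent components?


A antisymmetric rank-2 tensor in d dimensions has d(d-1)/2 independent components.
d = 6
d(d-1)/2 = 6 * 5 / 2 = 30 / 2 = 15

15


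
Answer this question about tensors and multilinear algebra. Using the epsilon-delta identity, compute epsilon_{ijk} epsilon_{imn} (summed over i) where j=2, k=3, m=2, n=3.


Using the identity: epsilon_{ijk} epsilon_{imn} = delta_{jm} delta_{kn} - delta_{jn} delta_{km}.
delta_{22} = 1
delta_{33} = 1
delta_{23} = 0
delta_{32} = 0
Result = 1 * 1 - 0 * 0 = 1 - 0 = 1

1


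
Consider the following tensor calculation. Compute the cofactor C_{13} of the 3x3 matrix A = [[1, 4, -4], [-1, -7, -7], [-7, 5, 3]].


To find cofactor C_{13}, delete row 1 and column 3.
The resulting 2x2 submatrix is: [[-1, -7], [-7, 5]]
Minor M_{13} = -1*5 - -7*-7
  = -5 - 49 = -54
Sign = (-1)^(1+3) = (-1)^4 = 1
Cofactor C_{13} = 1 * -54 = -54

-54


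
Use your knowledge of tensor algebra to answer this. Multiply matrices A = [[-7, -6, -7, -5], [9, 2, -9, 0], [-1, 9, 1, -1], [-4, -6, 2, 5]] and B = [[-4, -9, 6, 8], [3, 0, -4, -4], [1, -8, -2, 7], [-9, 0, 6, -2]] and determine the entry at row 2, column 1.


(AB)_{ij} = sum_k A_{ik} B_{kj}.
For i=2, j=1:
A_{21} * B_{11} = 9 * -4 = -36
A_{22} * B_{21} = 2 * 3 = 6
A_{23} * B_{31} = -9 * 1 = -9
A_{24} * B_{41} = 0 * -9 = 0
Sum = -36 + 6 + -9 + 0 = -39

-39


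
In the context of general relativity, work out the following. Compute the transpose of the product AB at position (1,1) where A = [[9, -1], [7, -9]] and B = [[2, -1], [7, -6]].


(AB)^T_{ij} = (AB)_{ji} = sum_k A_{jk} B_{ki}.
For i=1, j=1 we need (AB)_{11}:
A_{11} * B_{11} = 9 * 2 = 18
A_{12} * B_{21} = -1 * 7 = -7
Sum = 18 + -7 = 11

11


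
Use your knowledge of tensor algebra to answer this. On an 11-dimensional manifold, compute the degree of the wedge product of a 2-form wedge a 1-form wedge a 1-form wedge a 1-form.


The degree of a wedge product is the sum of the degrees of the individual forms.
Degrees: 2, 1, 1, 1
Total degree = 2 + 1 + 1 + 1 = 5

5


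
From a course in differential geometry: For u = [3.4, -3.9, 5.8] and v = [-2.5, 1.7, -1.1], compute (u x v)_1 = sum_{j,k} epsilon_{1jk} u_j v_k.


(u x v)_1 = sum_{j,k} epsilon_{1jk} u_j v_k. Only permutations of (1,2,3) contribute; the two non-zero terms are:
eps_{123} u_2 v_3 = 1 * -3.9 * -1.1 = 4.29
eps_{132} u_3 v_2 = -1 * 5.8 * 1.7 = -9.86
(u x v)_1 = -5.57

-5.57


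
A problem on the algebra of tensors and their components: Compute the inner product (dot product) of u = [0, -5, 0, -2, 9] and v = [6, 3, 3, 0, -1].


The inner product u . v = sum of u_i * v_i.
Term-by-term: 0 * 6, -5 * 3, 0 * 3, -2 * 0, 9 * -1
Products: 0, -15, 0, 0, -9
Sum = 0 + -15 + 0 + 0 + -9 = -24

-24
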